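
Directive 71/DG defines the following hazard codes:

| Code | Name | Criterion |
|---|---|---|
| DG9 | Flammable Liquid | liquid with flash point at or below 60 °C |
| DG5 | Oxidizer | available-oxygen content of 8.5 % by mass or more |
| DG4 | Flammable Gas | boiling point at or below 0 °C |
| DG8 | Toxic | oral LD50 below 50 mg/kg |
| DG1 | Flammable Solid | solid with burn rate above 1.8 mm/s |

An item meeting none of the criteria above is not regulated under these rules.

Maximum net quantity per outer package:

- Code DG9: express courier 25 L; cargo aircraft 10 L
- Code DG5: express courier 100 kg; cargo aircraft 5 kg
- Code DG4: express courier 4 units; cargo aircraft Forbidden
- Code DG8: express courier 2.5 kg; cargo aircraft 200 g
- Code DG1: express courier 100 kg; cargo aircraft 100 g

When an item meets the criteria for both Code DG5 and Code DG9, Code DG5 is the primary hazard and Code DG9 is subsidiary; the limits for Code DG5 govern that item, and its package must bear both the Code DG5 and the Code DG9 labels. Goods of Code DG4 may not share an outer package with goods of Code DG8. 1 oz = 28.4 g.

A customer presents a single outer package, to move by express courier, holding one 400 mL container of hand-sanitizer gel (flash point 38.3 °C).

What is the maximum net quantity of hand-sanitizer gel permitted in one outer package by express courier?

25 L

The hand-sanitizer gel has flash point 38.3 °C, which is ≤ 60 °C, so it is Code DG9 (Flammable Liquid).
The express courier limit for Code DG9 is 25 L.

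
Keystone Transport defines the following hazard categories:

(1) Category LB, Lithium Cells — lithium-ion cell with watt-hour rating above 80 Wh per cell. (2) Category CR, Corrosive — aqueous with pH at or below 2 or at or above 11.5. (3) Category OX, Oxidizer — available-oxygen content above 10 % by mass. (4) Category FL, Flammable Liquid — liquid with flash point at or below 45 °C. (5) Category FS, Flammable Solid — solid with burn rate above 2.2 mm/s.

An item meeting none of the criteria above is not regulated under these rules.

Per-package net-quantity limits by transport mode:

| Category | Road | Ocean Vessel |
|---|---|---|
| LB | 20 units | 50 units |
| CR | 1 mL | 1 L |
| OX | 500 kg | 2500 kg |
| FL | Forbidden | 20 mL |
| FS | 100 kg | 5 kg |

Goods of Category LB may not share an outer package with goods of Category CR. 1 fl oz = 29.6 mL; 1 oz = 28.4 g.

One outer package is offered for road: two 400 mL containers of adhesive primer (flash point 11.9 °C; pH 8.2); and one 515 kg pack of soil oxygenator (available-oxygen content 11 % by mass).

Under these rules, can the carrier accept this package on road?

No

With flash point 11.9 °C (≤ 45 °C), the adhesive primer falls in Category FL.
Soil oxygenator: available-oxygen content 11 % by mass > 10 % by mass → Category OX (Oxidizer).
Category OX quantity: 515 kg.
That exceeds the Category OX road limit of 500 kg.
Category FL quantity: two 400 mL containers = 800 mL.
By road, Category FL is Forbidden regardless of quantity.
The segregation rule (Category LB with Category CR) does not apply to Category OX with Category FL.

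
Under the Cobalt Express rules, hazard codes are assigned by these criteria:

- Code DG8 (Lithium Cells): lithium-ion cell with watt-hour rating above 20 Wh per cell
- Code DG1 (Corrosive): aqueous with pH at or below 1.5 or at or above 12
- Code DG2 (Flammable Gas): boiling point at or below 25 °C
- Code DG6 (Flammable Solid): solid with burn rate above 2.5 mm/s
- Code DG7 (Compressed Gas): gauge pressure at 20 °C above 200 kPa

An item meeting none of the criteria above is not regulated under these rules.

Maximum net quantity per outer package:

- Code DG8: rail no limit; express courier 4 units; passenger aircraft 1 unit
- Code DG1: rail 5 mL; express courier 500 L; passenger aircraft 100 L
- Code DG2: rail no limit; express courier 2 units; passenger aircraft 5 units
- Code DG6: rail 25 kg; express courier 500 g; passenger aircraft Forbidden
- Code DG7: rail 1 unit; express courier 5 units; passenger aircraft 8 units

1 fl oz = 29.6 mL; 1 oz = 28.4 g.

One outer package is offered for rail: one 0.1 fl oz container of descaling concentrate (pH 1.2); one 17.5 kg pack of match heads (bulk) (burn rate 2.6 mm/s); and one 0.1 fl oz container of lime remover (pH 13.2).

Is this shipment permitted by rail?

The descaling concentrate has pH 1.2, which is ≤ 1.5, so it is Code DG1 (Corrosive).
Match heads (bulk): burn rate 2.6 mm/s > 2.5 mm/s → Code DG6 (Flammable Solid).
The lime remover has pH 13.2, which is ≥ 12, so it is Code DG1 (Corrosive).
Code DG1 net quantity: (one 0.1 fl oz container = 2.96 mL) + (one 0.1 fl oz container = 2.96 mL) = 5.92 mL.
5.92 mL > 5 mL (rail limit, Code DG1) — over the limit.
Code DG6 quantity: 17.5 kg.
17.5 kg ≤ 25 kg (rail limit, Code DG6) — within limit.

No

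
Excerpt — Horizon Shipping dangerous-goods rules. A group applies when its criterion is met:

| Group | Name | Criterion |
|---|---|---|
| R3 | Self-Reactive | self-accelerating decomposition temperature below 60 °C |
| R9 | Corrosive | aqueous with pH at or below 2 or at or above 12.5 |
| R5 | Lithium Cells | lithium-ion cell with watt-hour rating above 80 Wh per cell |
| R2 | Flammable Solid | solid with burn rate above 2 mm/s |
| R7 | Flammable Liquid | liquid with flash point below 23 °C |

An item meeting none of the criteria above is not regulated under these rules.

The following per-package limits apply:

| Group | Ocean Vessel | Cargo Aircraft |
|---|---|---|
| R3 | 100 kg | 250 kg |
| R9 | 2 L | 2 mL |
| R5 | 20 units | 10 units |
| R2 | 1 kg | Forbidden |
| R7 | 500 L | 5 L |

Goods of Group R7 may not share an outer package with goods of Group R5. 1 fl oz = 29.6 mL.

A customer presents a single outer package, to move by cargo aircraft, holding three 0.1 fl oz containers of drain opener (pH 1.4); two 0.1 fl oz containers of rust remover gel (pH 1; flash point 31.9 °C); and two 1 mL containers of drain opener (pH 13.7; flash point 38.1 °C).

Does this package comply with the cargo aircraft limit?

Drain opener: pH 1.4 ≤ 2 → Group R9 (Corrosive).
The rust remover gel has pH 1, which is ≤ 2, so it is Group R9 (Corrosive).
Drain opener: pH 13.7 ≥ 12.5 → Group R9 (Corrosive).
Group R9 net quantity: (three 0.1 fl oz containers = 8.88 mL) + (two 0.1 fl oz containers = 5.92 mL) + (two 1 mL containers = 2 mL) = 16.8 mL.
16.8 mL > 2 mL (cargo aircraft limit, Group R9) — over the limit.

No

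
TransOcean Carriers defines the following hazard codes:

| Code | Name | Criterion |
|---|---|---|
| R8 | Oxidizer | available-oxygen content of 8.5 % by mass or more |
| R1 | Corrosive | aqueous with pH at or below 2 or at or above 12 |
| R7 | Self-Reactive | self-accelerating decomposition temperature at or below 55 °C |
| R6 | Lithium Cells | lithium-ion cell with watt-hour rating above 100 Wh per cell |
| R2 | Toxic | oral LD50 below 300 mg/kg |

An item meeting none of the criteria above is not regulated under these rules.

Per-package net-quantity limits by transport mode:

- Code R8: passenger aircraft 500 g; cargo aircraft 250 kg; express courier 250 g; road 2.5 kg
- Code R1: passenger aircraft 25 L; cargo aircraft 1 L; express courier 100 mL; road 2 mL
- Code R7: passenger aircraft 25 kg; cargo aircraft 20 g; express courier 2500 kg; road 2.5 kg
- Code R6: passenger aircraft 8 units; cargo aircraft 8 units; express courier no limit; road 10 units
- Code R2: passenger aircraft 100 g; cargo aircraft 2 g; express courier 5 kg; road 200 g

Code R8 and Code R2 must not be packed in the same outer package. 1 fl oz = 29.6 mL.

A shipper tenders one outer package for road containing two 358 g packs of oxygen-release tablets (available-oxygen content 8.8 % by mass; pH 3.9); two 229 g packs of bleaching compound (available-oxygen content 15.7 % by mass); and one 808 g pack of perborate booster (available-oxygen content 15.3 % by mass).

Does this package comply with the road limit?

Available-oxygen content 8.8 % by mass meets the Code R8 criterion (Oxidizer), so the oxygen-release tablets are Code R8.
Available-oxygen content 15.7 % by mass meets the Code R8 criterion (Oxidizer), so the bleaching compound is Code R8.
With available-oxygen content 15.3 % by mass (≥ 8.5 % by mass), the perborate booster falls in Code R8.
Total Code R8: (two 358 g packs = 716 g) + (two 229 g packs = 458 g) + 808 g = 1.982 kg.
That is within the Code R8 road limit of 2.5 kg.

Yes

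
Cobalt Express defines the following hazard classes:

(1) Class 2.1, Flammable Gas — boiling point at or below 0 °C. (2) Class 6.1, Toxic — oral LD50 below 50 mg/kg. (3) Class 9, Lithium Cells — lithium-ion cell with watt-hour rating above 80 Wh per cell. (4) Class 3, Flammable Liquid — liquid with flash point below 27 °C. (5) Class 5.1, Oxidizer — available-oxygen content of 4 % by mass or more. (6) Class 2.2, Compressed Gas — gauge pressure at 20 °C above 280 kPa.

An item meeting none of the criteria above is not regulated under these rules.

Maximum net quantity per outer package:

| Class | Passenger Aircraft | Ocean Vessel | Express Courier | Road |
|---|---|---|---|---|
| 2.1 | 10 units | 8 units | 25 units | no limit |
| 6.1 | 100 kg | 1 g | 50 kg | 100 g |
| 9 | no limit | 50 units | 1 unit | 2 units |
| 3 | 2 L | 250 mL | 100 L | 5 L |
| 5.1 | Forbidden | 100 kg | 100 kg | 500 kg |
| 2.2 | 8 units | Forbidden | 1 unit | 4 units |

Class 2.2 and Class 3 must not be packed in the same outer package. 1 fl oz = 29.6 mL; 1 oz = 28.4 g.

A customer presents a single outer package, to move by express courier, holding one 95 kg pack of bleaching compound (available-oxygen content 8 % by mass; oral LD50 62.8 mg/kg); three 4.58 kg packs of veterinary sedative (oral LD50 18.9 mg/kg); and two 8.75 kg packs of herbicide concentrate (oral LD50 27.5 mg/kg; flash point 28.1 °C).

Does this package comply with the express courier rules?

Yes

Bleaching compound: available-oxygen content 8 % by mass ≥ 4 % by mass → Class 5.1 (Oxidizer).
The veterinary sedative has oral LD50 18.9 mg/kg, which is < 50 mg/kg, so it is Class 6.1 (Toxic).
The herbicide concentrate has oral LD50 27.5 mg/kg, which is < 50 mg/kg, so it is Class 6.1 (Toxic).
Class 6.1 net quantity: (three 4.58 kg packs = 13.74 kg) + (two 8.75 kg packs = 17.5 kg) = 31.24 kg.
That is within the Class 6.1 express courier limit of 50 kg.
Class 5.1 quantity: 95 kg.
That is within the Class 5.1 express courier limit of 100 kg.
The segregation rule (Class 2.2 with Class 3) does not apply to Class 6.1 with Class 5.1.
Every hazard class is within its express courier limit and no segregation rule is violated.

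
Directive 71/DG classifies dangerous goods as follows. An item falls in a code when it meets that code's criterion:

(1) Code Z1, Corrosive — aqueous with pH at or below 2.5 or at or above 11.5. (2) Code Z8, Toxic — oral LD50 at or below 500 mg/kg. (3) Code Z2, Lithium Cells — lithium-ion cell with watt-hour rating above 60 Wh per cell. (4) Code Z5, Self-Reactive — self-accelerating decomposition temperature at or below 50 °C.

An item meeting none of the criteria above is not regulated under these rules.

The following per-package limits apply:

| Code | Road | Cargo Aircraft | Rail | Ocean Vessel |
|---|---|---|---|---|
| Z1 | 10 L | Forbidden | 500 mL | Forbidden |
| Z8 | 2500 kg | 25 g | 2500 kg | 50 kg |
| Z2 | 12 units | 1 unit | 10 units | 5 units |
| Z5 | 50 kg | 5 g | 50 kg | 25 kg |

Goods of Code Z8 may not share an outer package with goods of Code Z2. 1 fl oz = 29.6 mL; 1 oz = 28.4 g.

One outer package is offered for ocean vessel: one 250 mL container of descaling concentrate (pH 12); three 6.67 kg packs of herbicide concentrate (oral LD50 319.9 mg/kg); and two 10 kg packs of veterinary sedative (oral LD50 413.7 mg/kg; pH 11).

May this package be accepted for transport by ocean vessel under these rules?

No

pH 12 meets the Code Z1 criterion (Corrosive), so the descaling concentrate is Code Z1.
With oral LD50 319.9 mg/kg (≤ 500 mg/kg), the herbicide concentrate falls in Code Z8.
Veterinary sedative: oral LD50 413.7 mg/kg ≤ 500 mg/kg → Code Z8 (Toxic).
Total Code Z8: (three 6.67 kg packs = 20.01 kg) + (two 10 kg packs = 20 kg) = 40.01 kg.
40.01 kg is within the ocean vessel limit of 50 kg for Code Z8.
Code Z1 quantity: 250 mL.
Code Z1 is Forbidden by ocean vessel.
The segregation rule (Code Z8 with Code Z2) does not apply to Code Z8 with Code Z1.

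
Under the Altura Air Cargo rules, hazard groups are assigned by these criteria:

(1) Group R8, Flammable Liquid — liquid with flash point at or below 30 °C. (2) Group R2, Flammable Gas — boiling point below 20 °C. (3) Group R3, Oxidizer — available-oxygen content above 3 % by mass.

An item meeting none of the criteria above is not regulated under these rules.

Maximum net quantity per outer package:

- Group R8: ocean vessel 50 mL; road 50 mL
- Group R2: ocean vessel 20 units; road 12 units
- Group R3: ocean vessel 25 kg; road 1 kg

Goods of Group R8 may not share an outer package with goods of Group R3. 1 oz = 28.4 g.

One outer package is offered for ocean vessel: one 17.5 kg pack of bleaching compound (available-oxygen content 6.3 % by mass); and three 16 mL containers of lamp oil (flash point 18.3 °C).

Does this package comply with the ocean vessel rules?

No

Available-oxygen content 6.3 % by mass meets the Group R3 criterion (Oxidizer), so the bleaching compound is Group R3.
Flash point 18.3 °C meets the Group R8 criterion (Flammable Liquid), so the lamp oil is Group R8.
Group R8 quantity: three 16 mL containers = 48 mL.
48 mL is within the ocean vessel limit of 50 mL for Group R8.
Group R3 quantity: 17.5 kg.
17.5 kg is within the ocean vessel limit of 25 kg for Group R3.
Group R8 and Group R3 may not share an outer package.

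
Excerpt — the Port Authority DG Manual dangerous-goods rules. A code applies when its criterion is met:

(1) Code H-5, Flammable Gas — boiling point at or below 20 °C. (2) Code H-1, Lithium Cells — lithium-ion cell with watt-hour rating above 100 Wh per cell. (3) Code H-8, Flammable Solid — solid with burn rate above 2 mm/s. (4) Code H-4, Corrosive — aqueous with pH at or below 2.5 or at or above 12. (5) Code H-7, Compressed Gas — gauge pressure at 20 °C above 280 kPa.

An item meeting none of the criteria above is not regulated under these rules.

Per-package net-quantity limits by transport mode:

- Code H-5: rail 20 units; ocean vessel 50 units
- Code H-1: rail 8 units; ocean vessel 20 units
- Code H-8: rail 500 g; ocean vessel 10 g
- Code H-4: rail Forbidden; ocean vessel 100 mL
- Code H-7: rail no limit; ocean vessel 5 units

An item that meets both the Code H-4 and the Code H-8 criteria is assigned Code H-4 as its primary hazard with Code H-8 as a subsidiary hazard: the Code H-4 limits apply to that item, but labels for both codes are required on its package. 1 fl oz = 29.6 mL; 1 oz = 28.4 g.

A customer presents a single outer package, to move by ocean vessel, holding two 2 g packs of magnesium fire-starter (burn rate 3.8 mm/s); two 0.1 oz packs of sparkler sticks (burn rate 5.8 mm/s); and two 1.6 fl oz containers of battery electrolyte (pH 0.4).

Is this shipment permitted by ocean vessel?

Yes

Magnesium fire-starter: burn rate 3.8 mm/s > 2 mm/s → Code H-8 (Flammable Solid).
With burn rate 5.8 mm/s (> 2 mm/s), the sparkler sticks fall in Code H-8.
Battery electrolyte: pH 0.4 ≤ 2.5 → Code H-4 (Corrosive).
Code H-8 net quantity: (two 2 g packs = 4 g) + (two 0.1 oz packs = 5.68 g) = 9.68 g.
9.68 g ≤ 10 g (ocean vessel limit, Code H-8) — within limit.
Code H-4 quantity: two 1.6 fl oz containers = 94.72 mL.
That is within the Code H-4 ocean vessel limit of 100 mL.
Every hazard code is within its ocean vessel limit and no segregation rule is violated.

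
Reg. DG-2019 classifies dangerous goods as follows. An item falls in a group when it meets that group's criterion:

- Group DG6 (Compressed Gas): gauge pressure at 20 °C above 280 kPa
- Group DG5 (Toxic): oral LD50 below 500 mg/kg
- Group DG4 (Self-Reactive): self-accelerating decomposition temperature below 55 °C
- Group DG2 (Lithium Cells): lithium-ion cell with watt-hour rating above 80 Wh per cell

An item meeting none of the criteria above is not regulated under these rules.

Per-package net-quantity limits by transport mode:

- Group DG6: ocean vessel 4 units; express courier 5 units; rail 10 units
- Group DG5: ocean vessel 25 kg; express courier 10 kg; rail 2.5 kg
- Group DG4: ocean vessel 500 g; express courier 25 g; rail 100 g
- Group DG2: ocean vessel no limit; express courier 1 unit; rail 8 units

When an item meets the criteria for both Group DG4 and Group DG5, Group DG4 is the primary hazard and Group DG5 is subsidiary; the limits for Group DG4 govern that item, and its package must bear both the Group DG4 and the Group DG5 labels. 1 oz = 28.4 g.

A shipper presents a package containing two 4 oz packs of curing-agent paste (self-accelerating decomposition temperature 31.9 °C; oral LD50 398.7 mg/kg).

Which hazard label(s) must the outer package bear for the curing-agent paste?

Self-accelerating decomposition temperature 31.9 °C meets the Group DG4 criterion (Self-Reactive), so the curing-agent paste is Group DG4.
The curing-agent paste has oral LD50 398.7 mg/kg, which is < 500 mg/kg, so it is Group DG5 (Toxic).
By the precedence rule Group DG4 is primary and Group DG5 is subsidiary, and that rule requires both labels on the package.

Group DG4 and DG5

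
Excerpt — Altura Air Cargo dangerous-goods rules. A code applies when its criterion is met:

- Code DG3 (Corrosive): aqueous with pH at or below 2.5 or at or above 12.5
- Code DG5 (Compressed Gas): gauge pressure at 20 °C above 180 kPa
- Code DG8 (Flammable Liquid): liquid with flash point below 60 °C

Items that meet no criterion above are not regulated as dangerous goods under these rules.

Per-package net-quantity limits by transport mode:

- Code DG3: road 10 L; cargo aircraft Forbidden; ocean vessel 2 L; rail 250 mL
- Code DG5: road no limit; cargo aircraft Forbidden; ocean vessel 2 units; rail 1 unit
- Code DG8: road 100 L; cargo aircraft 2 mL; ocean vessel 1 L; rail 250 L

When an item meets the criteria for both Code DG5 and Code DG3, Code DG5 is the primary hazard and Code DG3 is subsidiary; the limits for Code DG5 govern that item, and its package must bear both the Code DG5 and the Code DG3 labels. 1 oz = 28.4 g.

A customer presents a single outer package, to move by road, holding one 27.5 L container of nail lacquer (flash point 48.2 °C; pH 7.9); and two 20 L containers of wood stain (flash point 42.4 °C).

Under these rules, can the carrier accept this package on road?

Yes

Flash point 48.2 °C meets the Code DG8 criterion (Flammable Liquid), so the nail lacquer is Code DG8.
Wood stain: flash point 42.4 °C < 60 °C → Code DG8 (Flammable Liquid).
Total Code DG8: 27.5 L + (two 20 L containers = 40 L) = 67.5 L.
67.5 L is within the road limit of 100 L for Code DG8.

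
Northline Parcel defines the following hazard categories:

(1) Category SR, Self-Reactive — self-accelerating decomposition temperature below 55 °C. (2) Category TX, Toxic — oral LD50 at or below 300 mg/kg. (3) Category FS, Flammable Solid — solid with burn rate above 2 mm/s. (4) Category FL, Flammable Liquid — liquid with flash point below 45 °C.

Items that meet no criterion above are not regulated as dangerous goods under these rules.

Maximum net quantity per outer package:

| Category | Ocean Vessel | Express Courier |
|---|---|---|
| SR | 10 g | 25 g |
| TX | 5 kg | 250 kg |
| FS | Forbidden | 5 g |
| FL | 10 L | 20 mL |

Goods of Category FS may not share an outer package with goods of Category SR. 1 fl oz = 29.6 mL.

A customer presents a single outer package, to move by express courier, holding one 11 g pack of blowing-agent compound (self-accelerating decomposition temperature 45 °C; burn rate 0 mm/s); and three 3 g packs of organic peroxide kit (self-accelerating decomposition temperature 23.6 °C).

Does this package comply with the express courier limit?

Yes

With self-accelerating decomposition temperature 45 °C (< 55 °C), the blowing-agent compound falls in Category SR.
Organic peroxide kit: self-accelerating decomposition temperature 23.6 °C < 55 °C → Category SR (Self-Reactive).
Total Category SR: 11 g + (three 3 g packs = 9 g) = 20 g.
That is within the Category SR express courier limit of 25 g.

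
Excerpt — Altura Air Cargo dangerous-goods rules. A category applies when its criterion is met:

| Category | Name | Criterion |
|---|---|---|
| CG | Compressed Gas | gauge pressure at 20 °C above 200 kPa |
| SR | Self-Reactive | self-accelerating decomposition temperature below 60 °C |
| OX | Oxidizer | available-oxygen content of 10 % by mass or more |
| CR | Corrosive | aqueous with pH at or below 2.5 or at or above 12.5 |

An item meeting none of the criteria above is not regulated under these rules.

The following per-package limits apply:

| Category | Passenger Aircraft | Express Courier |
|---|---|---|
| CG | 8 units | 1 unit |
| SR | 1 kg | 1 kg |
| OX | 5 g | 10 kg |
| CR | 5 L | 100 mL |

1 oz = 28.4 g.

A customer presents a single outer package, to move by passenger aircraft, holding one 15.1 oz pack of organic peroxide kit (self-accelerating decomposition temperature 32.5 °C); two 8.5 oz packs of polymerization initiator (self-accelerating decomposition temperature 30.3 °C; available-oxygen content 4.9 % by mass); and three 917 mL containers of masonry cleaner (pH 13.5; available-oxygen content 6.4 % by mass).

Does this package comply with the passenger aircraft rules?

Yes

Organic peroxide kit: self-accelerating decomposition temperature 32.5 °C < 60 °C → Category SR (Self-Reactive).
With self-accelerating decomposition temperature 30.3 °C (< 60 °C), the polymerization initiator falls in Category SR.
With pH 13.5 (≥ 12.5), the masonry cleaner falls in Category CR.
Category SR net quantity: (one 15.1 oz pack = 428.84 g) + (two 8.5 oz packs = 482.8 g) = 911.64 g.
911.64 g ≤ 1 kg (passenger aircraft limit, Category SR) — within limit.
Category CR quantity: three 917 mL containers = 2.751 L.
2.751 L ≤ 5 L (passenger aircraft limit, Category CR) — within limit.
Every hazard category is within its passenger aircraft limit and no segregation rule is violated.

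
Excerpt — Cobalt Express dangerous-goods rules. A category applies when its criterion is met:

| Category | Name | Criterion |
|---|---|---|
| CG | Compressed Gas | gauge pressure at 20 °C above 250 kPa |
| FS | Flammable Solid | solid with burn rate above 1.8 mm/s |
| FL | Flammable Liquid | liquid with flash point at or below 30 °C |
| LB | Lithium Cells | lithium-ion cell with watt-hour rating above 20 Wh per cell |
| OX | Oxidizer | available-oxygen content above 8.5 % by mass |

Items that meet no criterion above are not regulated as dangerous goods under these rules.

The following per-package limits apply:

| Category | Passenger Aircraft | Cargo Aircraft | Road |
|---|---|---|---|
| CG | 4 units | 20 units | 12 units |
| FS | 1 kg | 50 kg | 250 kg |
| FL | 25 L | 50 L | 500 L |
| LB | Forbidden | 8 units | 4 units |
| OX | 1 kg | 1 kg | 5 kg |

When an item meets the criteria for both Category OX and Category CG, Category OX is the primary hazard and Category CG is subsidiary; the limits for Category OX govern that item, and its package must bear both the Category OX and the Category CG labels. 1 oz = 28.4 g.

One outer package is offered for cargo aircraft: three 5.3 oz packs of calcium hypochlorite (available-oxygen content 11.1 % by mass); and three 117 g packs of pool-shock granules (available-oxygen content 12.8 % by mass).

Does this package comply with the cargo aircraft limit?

Calcium hypochlorite: available-oxygen content 11.1 % by mass > 8.5 % by mass → Category OX (Oxidizer).
With available-oxygen content 12.8 % by mass (> 8.5 % by mass), the pool-shock granules fall in Category OX.
Category OX net quantity: (three 5.3 oz packs = 451.56 g) + (three 117 g packs = 351 g) = 802.56 g.
802.56 g ≤ 1 kg (cargo aircraft limit, Category OX) — within limit.

Yes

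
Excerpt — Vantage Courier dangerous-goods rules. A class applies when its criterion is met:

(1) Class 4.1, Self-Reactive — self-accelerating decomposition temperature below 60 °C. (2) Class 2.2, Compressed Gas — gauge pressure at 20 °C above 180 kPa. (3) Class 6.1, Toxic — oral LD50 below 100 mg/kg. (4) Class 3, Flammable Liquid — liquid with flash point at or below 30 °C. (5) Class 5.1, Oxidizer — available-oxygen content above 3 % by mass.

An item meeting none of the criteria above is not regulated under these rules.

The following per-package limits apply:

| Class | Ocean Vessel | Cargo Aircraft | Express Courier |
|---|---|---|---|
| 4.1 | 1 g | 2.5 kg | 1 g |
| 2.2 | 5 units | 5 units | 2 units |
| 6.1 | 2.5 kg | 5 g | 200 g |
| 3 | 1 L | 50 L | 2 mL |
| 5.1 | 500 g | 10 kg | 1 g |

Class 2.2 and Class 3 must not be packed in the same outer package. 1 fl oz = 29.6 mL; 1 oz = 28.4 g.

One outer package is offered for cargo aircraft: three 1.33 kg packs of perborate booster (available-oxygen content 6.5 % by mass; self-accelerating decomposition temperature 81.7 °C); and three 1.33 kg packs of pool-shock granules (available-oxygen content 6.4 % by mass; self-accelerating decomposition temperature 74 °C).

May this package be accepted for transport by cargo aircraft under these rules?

The perborate booster has available-oxygen content 6.5 % by mass, which is > 3 % by mass, so it is Class 5.1 (Oxidizer).
Available-oxygen content 6.4 % by mass meets the Class 5.1 criterion (Oxidizer), so the pool-shock granules are Class 5.1.
Total Class 5.1: (three 1.33 kg packs = 3.99 kg) + (three 1.33 kg packs = 3.99 kg) = 7.98 kg.
7.98 kg is within the cargo aircraft limit of 10 kg for Class 5.1.

Yes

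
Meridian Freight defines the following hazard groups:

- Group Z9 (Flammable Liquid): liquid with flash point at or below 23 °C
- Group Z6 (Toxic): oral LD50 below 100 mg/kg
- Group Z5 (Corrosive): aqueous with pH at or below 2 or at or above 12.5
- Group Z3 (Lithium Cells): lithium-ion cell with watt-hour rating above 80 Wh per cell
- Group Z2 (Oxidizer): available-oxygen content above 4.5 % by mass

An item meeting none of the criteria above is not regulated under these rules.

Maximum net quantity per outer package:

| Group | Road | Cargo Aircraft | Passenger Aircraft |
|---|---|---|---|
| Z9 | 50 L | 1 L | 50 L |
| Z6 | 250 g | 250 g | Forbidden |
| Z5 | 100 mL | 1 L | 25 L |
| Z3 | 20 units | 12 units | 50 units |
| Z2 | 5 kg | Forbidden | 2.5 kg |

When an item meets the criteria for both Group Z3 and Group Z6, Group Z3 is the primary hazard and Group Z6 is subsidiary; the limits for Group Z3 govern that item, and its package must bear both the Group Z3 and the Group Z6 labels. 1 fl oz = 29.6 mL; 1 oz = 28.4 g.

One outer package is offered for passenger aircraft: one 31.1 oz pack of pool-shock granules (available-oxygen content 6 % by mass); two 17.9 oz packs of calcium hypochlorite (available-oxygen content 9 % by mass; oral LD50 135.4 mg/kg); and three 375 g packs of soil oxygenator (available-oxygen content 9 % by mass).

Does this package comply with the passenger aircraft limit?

Available-oxygen content 6 % by mass meets the Group Z2 criterion (Oxidizer), so the pool-shock granules are Group Z2.
With available-oxygen content 9 % by mass (> 4.5 % by mass), the calcium hypochlorite falls in Group Z2.
Soil oxygenator: available-oxygen content 9 % by mass > 4.5 % by mass → Group Z2 (Oxidizer).
Total Group Z2: (one 31.1 oz pack = 883.24 g) + (two 17.9 oz packs = 1016.72 g) + (three 375 g packs = 1.125 kg) = 3024.96 g.
3024.96 g exceeds the passenger aircraft limit of 2.5 kg for Group Z2.

No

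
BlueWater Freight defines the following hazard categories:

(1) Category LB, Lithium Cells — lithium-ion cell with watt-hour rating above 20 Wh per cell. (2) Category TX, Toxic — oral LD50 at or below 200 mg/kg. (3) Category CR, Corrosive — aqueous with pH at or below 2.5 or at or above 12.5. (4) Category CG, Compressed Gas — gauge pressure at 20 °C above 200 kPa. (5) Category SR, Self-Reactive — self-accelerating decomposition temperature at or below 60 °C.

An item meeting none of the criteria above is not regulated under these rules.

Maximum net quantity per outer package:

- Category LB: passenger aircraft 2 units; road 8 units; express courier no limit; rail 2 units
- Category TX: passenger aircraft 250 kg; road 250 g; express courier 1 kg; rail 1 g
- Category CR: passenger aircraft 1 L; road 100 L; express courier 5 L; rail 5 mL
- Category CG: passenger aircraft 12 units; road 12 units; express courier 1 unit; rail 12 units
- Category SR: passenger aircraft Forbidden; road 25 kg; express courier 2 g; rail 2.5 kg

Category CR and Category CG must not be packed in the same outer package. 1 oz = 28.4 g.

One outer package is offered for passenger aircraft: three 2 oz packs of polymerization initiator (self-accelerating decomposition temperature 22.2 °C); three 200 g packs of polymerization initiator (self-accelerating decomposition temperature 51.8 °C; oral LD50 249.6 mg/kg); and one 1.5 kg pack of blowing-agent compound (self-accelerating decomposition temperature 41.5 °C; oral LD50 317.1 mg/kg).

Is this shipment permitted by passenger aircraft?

No

Polymerization initiator: self-accelerating decomposition temperature 22.2 °C ≤ 60 °C → Category SR (Self-Reactive).
Polymerization initiator: self-accelerating decomposition temperature 51.8 °C ≤ 60 °C → Category SR (Self-Reactive).
Blowing-agent compound: self-accelerating decomposition temperature 41.5 °C ≤ 60 °C → Category SR (Self-Reactive).
Total Category SR: (three 2 oz packs = 170.4 g) + (three 200 g packs = 600 g) + 1.5 kg = 2270.4 g.
Category SR is Forbidden by passenger aircraft.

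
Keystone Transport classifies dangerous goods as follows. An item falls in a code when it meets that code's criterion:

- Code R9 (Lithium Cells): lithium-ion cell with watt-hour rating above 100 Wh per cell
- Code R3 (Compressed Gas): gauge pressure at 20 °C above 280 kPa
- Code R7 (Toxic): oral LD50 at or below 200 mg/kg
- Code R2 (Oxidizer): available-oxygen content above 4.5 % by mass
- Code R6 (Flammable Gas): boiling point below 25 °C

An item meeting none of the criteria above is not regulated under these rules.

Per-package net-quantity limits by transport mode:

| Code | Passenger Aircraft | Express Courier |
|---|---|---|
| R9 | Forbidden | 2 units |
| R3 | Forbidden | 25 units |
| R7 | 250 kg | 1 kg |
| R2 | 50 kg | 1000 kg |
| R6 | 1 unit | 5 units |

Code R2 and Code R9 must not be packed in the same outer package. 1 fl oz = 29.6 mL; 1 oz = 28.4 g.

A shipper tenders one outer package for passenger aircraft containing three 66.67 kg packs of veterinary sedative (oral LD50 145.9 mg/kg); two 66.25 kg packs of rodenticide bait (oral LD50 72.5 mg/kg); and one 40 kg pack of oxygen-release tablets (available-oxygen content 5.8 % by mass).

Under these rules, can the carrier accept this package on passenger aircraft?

Veterinary sedative: oral LD50 145.9 mg/kg ≤ 200 mg/kg → Code R7 (Toxic).
Rodenticide bait: oral LD50 72.5 mg/kg ≤ 200 mg/kg → Code R7 (Toxic).
With available-oxygen content 5.8 % by mass (> 4.5 % by mass), the oxygen-release tablets fall in Code R2.
Total Code R7: (three 66.67 kg packs = 200.01 kg) + (two 66.25 kg packs = 132.5 kg) = 332.51 kg.
That exceeds the Code R7 passenger aircraft limit of 250 kg.
Code R2 quantity: 40 kg.
40 kg ≤ 50 kg (passenger aircraft limit, Code R2) — within limit.
The segregation rule (Code R2 with Code R9) does not apply to Code R7 with Code R2.

No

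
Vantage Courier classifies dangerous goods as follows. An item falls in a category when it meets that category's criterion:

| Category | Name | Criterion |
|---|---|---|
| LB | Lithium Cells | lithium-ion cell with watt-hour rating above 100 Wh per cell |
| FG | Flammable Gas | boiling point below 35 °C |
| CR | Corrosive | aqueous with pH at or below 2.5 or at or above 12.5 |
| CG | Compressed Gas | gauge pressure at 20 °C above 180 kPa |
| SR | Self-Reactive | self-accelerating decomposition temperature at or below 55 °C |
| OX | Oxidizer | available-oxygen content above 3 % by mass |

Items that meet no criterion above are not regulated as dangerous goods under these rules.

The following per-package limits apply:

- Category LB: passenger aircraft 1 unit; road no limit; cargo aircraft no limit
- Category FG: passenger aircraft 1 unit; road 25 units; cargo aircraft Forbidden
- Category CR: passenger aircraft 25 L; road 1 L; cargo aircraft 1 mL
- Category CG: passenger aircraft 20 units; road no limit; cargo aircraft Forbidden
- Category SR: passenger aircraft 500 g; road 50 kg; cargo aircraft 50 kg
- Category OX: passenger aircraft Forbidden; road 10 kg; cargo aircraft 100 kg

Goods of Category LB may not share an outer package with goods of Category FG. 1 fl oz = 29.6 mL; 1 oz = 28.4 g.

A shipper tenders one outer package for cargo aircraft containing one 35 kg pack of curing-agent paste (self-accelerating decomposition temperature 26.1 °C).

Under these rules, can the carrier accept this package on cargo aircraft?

With self-accelerating decomposition temperature 26.1 °C (≤ 55 °C), the curing-agent paste falls in Category SR.
Category SR quantity: 35 kg.
35 kg is within the cargo aircraft limit of 50 kg for Category SR.

Yes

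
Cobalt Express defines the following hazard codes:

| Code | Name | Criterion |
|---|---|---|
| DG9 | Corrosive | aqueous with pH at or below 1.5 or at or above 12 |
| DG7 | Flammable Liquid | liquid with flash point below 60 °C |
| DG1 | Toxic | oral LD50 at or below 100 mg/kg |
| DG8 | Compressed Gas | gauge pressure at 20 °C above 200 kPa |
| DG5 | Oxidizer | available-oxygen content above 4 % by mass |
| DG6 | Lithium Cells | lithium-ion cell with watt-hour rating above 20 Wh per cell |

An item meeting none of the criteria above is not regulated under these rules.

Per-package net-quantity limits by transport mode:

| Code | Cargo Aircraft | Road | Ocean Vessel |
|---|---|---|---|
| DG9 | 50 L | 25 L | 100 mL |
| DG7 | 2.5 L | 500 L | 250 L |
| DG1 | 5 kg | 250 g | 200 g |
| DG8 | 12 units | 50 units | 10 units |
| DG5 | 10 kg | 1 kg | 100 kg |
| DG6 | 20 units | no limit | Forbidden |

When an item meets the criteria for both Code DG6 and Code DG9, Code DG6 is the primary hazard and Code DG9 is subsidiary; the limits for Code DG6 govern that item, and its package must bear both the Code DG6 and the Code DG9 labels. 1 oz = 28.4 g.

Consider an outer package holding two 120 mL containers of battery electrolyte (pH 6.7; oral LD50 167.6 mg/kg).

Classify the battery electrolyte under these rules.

Not regulated

pH 6.7 is between 1.5 and 12, so Code DG9 does not apply.
oral LD50 167.6 mg/kg is not below 100 mg/kg, so Code DG1 does not apply.
No criterion is met, so the item is not regulated.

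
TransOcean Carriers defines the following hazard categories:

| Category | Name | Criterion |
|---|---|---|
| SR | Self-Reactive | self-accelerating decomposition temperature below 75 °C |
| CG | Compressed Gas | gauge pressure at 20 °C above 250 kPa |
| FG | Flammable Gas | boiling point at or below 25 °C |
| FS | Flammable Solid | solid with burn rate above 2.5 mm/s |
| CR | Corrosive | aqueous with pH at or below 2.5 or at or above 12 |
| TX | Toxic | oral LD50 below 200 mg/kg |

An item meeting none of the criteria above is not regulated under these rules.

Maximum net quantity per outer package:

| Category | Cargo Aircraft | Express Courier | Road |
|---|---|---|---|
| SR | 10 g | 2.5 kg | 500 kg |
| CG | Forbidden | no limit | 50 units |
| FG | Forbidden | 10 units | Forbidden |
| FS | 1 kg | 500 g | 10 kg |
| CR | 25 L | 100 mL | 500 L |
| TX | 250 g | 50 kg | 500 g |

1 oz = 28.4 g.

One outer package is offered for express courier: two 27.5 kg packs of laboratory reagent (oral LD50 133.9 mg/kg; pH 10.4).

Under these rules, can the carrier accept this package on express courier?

The laboratory reagent has oral LD50 133.9 mg/kg, which is < 200 mg/kg, so it is Category TX (Toxic).
Category TX quantity: two 27.5 kg packs = 55 kg.
55 kg exceeds the express courier limit of 50 kg for Category TX.

No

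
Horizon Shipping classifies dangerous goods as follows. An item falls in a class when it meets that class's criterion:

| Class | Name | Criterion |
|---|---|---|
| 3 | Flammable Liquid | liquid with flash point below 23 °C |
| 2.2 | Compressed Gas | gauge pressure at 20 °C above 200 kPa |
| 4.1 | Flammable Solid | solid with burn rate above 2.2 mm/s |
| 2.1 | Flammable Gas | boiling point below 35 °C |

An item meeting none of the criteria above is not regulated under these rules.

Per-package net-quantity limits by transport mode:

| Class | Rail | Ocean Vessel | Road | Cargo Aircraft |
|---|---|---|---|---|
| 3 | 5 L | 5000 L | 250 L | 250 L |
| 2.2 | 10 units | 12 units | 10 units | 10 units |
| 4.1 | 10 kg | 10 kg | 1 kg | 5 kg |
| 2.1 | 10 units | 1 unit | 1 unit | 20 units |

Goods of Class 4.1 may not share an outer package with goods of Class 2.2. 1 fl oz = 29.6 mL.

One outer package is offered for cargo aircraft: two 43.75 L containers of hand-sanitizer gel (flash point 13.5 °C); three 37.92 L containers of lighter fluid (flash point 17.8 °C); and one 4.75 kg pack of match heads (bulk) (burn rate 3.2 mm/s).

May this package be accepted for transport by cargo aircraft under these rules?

Yes

Hand-sanitizer gel: flash point 13.5 °C < 23 °C → Class 3 (Flammable Liquid).
Lighter fluid: flash point 17.8 °C < 23 °C → Class 3 (Flammable Liquid).
With burn rate 3.2 mm/s (> 2.2 mm/s), the match heads (bulk) fall in Class 4.1.
Class 4.1 quantity: 4.75 kg.
That is within the Class 4.1 cargo aircraft limit of 5 kg.
Total Class 3: (two 43.75 L containers = 87.5 L) + (three 37.92 L containers = 113.76 L) = 201.26 L.
201.26 L ≤ 250 L (cargo aircraft limit, Class 3) — within limit.
The segregation rule (Class 4.1 with Class 2.2) does not apply to Class 4.1 with Class 3.
Every hazard class is within its cargo aircraft limit and no segregation rule is violated.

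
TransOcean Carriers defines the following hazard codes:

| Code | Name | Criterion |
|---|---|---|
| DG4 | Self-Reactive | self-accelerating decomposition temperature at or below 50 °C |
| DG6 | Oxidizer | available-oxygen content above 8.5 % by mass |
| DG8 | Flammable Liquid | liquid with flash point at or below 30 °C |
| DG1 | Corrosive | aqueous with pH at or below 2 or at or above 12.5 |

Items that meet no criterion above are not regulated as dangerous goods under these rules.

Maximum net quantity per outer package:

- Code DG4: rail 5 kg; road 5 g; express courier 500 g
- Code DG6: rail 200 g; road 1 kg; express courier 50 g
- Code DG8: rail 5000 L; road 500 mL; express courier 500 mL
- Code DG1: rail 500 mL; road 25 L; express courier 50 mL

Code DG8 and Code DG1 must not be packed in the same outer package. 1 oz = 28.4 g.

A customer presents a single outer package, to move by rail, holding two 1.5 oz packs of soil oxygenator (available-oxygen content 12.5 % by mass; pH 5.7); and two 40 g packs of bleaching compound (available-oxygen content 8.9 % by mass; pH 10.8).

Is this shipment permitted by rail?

Yes

The soil oxygenator has available-oxygen content 12.5 % by mass, which is > 8.5 % by mass, so it is Code DG6 (Oxidizer).
Bleaching compound: available-oxygen content 8.9 % by mass > 8.5 % by mass → Code DG6 (Oxidizer).
Total Code DG6: (two 1.5 oz packs = 85.2 g) + (two 40 g packs = 80 g) = 165.2 g.
That is within the Code DG6 rail limit of 200 g.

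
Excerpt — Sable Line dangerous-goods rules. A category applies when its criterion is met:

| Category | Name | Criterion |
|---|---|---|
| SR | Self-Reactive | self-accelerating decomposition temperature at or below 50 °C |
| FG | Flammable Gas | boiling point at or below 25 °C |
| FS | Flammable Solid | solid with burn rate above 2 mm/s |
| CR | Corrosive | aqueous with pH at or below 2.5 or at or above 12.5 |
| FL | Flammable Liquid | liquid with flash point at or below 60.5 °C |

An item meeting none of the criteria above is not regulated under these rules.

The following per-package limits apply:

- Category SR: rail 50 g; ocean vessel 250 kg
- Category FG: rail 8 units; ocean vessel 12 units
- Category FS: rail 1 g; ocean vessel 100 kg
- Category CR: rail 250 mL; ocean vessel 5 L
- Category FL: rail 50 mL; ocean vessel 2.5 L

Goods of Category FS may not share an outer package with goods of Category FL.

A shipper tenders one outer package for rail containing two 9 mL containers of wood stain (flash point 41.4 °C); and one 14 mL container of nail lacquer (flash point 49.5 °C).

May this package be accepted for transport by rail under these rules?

Flash point 41.4 °C meets the Category FL criterion (Flammable Liquid), so the wood stain is Category FL.
The nail lacquer has flash point 49.5 °C, which is ≤ 60.5 °C, so it is Category FL (Flammable Liquid).
Category FL net quantity: (two 9 mL containers = 18 mL) + 14 mL = 32 mL.
That is within the Category FL rail limit of 50 mL.

Yes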